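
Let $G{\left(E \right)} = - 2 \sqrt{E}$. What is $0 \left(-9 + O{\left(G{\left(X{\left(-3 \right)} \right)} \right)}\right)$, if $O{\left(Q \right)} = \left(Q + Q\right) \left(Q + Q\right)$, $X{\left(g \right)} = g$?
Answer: $0$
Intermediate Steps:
$O{\left(Q \right)} = 4 Q^{2}$ ($O{\left(Q \right)} = 2 Q 2 Q = 4 Q^{2}$)
$0 \left(-9 + O{\left(G{\left(X{\left(-3 \right)} \right)} \right)}\right) = 0 \left(-9 + 4 \left(- 2 \sqrt{-3}\right)^{2}\right) = 0 \left(-9 + 4 \left(- 2 i \sqrt{3}\right)^{2}\right) = 0 \left(-9 + 4 \left(-12\right)\right) = 0 \left(-9 - 48\right) = 0 \left(-57\right) = 0$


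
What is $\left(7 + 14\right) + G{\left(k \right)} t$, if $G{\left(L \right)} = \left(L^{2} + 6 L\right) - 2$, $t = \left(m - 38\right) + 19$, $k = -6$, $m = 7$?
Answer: $45$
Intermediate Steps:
$t = -12$ ($t = \left(7 - 38\right) + 19 = -31 + 19 = -12$)
$G{\left(L \right)} = -2 + L^{2} + 6 L$
$\left(7 + 14\right) + G{\left(k \right)} t = \left(7 + 14\right) + \left(-2 + \left(-6\right)^{2} + 6 \left(-6\right)\right) \left(-12\right) = 21 + \left(-2 + 36 - 36\right) \left(-12\right) = 21 - -24 = 21 + 24 = 45$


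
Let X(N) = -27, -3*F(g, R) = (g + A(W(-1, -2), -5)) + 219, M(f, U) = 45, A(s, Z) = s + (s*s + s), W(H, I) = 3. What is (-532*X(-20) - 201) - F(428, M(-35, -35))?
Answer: 43151/3 ≈ 14384.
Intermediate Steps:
A(s, Z) = s² + 2*s (A(s, Z) = s + (s² + s) = s + (s + s²) = s² + 2*s)
F(g, R) = -78 - g/3 (F(g, R) = -((g + 3*(2 + 3)) + 219)/3 = -((g + 3*5) + 219)/3 = -((g + 15) + 219)/3 = -((15 + g) + 219)/3 = -(234 + g)/3 = -78 - g/3)
(-532*X(-20) - 201) - F(428, M(-35, -35)) = (-532*(-27) - 201) - (-78 - ⅓*428) = (14364 - 201) - (-78 - 428/3) = 14163 - 1*(-662/3) = 14163 + 662/3 = 43151/3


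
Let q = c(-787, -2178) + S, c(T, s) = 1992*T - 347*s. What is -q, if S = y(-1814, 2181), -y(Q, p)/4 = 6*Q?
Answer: 768402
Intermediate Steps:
y(Q, p) = -24*Q
S = 43536 (S = -24*(-1814) = 43536)
c(T, s) = -347*s + 1992*T
q = -768402 (q = (-347*(-2178) + 1992*(-787)) + 43536 = (755766 - 1567704) + 43536 = -811938 + 43536 = -768402)
-q = -1*(-768402) = 768402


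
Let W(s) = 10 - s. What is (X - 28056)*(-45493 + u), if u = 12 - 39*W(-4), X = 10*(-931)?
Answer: 1719844882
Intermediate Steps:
X = -9310
u = -534 (u = 12 - 39*(10 - 1*(-4)) = 12 - 39*(10 + 4) = 12 - 39*14 = 12 - 546 = -534)
(X - 28056)*(-45493 + u) = (-9310 - 28056)*(-45493 - 534) = -37366*(-46027) = 1719844882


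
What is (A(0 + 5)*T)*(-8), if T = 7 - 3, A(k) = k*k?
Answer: -800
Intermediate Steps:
A(k) = k**2
T = 4
(A(0 + 5)*T)*(-8) = ((0 + 5)**2*4)*(-8) = (5**2*4)*(-8) = (25*4)*(-8) = 100*(-8) = -800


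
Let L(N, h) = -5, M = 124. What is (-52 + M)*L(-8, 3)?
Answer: -360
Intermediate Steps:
(-52 + M)*L(-8, 3) = (-52 + 124)*(-5) = 72*(-5) = -360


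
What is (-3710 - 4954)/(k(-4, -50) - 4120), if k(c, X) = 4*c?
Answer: 1083/517 ≈ 2.0948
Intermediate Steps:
(-3710 - 4954)/(k(-4, -50) - 4120) = (-3710 - 4954)/(4*(-4) - 4120) = -8664/(-16 - 4120) = -8664/(-4136) = -8664*(-1/4136) = 1083/517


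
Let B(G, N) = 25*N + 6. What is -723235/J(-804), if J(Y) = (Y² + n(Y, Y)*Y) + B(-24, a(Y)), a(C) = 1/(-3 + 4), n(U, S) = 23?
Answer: -144647/125591 ≈ -1.1517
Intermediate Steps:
a(C) = 1 (a(C) = 1/1 = 1)
B(G, N) = 6 + 25*N
J(Y) = 31 + Y² + 23*Y (J(Y) = (Y² + 23*Y) + (6 + 25*1) = (Y² + 23*Y) + (6 + 25) = (Y² + 23*Y) + 31 = 31 + Y² + 23*Y)
-723235/J(-804) = -723235/(31 + (-804)² + 23*(-804)) = -723235/(31 + 646416 - 18492) = -723235/627955 = -723235*1/627955 = -144647/125591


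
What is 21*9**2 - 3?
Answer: 1698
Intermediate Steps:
21*9**2 - 3 = 21*81 - 3 = 1701 - 3 = 1698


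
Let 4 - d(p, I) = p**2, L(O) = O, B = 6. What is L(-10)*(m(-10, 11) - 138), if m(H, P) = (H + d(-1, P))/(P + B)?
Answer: 23530/17 ≈ 1384.1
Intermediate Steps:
d(p, I) = 4 - p**2
m(H, P) = (3 + H)/(6 + P) (m(H, P) = (H + (4 - 1*(-1)**2))/(P + 6) = (H + (4 - 1*1))/(6 + P) = (H + (4 - 1))/(6 + P) = (H + 3)/(6 + P) = (3 + H)/(6 + P))
L(-10)*(m(-10, 11) - 138) = -10*((3 - 10)/(6 + 11) - 138) = -10*(-7/17 - 138) = -10*(-2353/17) = 23530/17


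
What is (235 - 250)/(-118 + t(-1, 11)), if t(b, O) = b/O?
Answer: 55/433 ≈ 0.12702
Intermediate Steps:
(235 - 250)/(-118 + t(-1, 11)) = (235 - 250)/(-118 - 1/11) = -15/(-118 - 1*1/11) = -15/(-118 - 1/11) = -15/(-1299/11) = -15*(-11/1299) = 55/433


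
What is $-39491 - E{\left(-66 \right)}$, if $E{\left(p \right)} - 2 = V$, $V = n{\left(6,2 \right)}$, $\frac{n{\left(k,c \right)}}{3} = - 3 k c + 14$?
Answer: $-39427$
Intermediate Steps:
$n{\left(k,c \right)} = 42 - 9 c k$ ($n{\left(k,c \right)} = 3 \left(- 3 k c + 14\right) = 3 \left(- 3 c k + 14\right) = 3 \left(14 - 3 c k\right) = 42 - 9 c k$)
$V = -66$ ($V = 42 - 18 \cdot 6 = 42 - 108 = -66$)
$E{\left(p \right)} = -64$ ($E{\left(p \right)} = 2 - 66 = -64$)
$-39491 - E{\left(-66 \right)} = -39491 - -64 = -39491 + 64 = -39427$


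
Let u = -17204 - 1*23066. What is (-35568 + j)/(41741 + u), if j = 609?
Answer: -34959/1471 ≈ -23.765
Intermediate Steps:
u = -40270 (u = -17204 - 23066 = -40270)
(-35568 + j)/(41741 + u) = (-35568 + 609)/(41741 - 40270) = -34959/1471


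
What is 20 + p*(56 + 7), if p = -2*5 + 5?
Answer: -295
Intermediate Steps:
p = -5 (p = -10 + 5 = -5)
20 + p*(56 + 7) = 20 - 5*(56 + 7) = 20 - 5*63 = 20 - 315 = -295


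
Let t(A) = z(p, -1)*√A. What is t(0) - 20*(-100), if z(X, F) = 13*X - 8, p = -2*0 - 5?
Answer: 2000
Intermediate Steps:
p = -5 (p = 0 - 5 = -5)
z(X, F) = -8 + 13*X
t(A) = -73*√A (t(A) = (-8 + 13*(-5))*√A = (-8 - 65)*√A = -73*√A)
t(0) - 20*(-100) = -73*√0 - 20*(-100) = -73*0 - 1*(-2000) = 0 + 2000 = 2000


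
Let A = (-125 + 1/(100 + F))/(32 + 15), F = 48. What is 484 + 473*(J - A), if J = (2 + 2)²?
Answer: 64759739/6956 ≈ 9309.9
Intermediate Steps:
J = 16 (J = 4² = 16)
A = -18499/6956 (A = (-125 + 1/(100 + 48))/(32 + 15) = (-125 + 1/148)/47 = (-125 + 1/148)*(1/47) = -18499/148*1/47 = -18499/6956 ≈ -2.6594)
484 + 473*(J - A) = 484 + 473*(16 - 1*(-18499/6956)) = 484 + 473*(16 + 18499/6956) = 484 + 473*(129795/6956) = 484 + 61393035/6956 = 64759739/6956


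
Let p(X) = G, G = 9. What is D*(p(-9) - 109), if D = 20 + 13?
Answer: -3300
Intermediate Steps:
p(X) = 9
D = 33
D*(p(-9) - 109) = 33*(9 - 109) = 33*(-100) = -3300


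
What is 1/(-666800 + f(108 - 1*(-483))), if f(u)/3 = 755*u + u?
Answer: 1/673588 ≈ 1.4846e-6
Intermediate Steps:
f(u) = 2268*u (f(u) = 3*(755*u + u) = 3*(756*u) = 2268*u)
1/(-666800 + f(108 - 1*(-483))) = 1/(-666800 + 2268*(108 - 1*(-483))) = 1/(-666800 + 2268*(108 + 483)) = 1/(-666800 + 2268*591) = 1/(-666800 + 1340388) = 1/673588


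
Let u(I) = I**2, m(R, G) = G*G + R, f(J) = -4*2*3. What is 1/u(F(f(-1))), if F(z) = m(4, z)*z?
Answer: 1/193766400 ≈ 5.1609e-9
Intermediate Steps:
f(J) = -24 (f(J) = -8*3 = -24)
m(R, G) = R + G**2 (m(R, G) = G**2 + R = R + G**2)
F(z) = z*(4 + z**2) (F(z) = (4 + z**2)*z = z*(4 + z**2))
1/u(F(f(-1))) = 1/((-24*(4 + (-24)**2))**2) = 1/((-24*(4 + 576))**2) = 1/((-24*580)**2) = 1/((-13920)**2) = 1/193766400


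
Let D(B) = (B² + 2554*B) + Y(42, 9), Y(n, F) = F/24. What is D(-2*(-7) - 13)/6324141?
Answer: 20443/50593128 ≈ 0.00040407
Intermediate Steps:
Y(n, F) = F/24 (Y(n, F) = F*(1/24) = F/24)
D(B) = 3/8 + B² + 2554*B (D(B) = (B² + 2554*B) + (1/24)*9 = (B² + 2554*B) + 3/8 = 3/8 + B² + 2554*B)
D(-2*(-7) - 13)/6324141 = (3/8 + (-2*(-7) - 13)² + 2554*(-2*(-7) - 13))/6324141 = (3/8 + (14 - 13)² + 2554*(14 - 13))*(1/6324141) = (3/8 + 1² + 2554*1)*(1/6324141) = (3/8 + 1 + 2554)*(1/6324141) = (20443/8)*(1/6324141) = 20443/50593128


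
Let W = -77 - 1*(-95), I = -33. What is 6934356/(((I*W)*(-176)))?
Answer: 5837/88 ≈ 66.330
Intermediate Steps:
W = 18 (W = -77 + 95 = 18)
6934356/(((I*W)*(-176))) = 6934356/((-33*18*(-176))) = 6934356/((-594*(-176))) = 6934356/104544 = 6934356*(1/104544) = 5837/88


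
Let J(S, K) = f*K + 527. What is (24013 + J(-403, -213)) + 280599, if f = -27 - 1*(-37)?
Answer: 303009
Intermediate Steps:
f = 10 (f = -27 + 37 = 10)
J(S, K) = 527 + 10*K (J(S, K) = 10*K + 527 = 527 + 10*K)
(24013 + J(-403, -213)) + 280599 = (24013 + (527 + 10*(-213))) + 280599 = (24013 + (527 - 2130)) + 280599 = (24013 - 1603) + 280599 = 22410 + 280599 = 303009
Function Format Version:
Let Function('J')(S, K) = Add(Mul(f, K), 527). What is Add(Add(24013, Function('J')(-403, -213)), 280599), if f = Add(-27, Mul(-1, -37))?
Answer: 303009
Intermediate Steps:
f = 10 (f = Add(-27, 37) = 10)
Function('J')(S, K) = Add(527, Mul(10, K)) (Function('J')(S, K) = Add(Mul(10, K), 527) = Add(527, Mul(10, K)))
Add(Add(24013, Function('J')(-403, -213)), 280599) = Add(Add(24013, Add(527, Mul(10, -213))), 280599) = Add(Add(24013, Add(527, -2130)), 280599) = Add(Add(24013, -1603), 280599) = Add(22410, 280599) = 303009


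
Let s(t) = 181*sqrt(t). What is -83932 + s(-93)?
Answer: -83932 + 181*I*sqrt(93) ≈ -83932.0 + 1745.5*I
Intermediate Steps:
-83932 + s(-93) = -83932 + 181*sqrt(-93) = -83932 + 181*(I*sqrt(93)) = -83932 + 181*I*sqrt(93)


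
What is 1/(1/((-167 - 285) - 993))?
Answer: -1445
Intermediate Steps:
1/(1/((-167 - 285) - 993)) = 1/(1/(-452 - 993)) = 1/(1/(-1445)) = 1/(-1/1445) = -1445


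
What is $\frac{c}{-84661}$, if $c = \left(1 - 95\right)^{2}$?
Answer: $- \frac{8836}{84661} \approx -0.10437$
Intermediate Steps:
$c = 8836$ ($c = \left(-94\right)^{2} = 8836$)
$\frac{c}{-84661} = \frac{8836}{-84661} = 8836 \left(- \frac{1}{84661}\right) = - \frac{8836}{84661}$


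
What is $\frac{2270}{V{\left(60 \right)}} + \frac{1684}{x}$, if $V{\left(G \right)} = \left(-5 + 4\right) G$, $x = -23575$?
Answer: $- \frac{5361629}{141450} \approx -37.905$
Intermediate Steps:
$V{\left(G \right)} = - G$
$\frac{2270}{V{\left(60 \right)}} + \frac{1684}{x} = \frac{2270}{\left(-1\right) 60} + \frac{1684}{-23575} = \frac{2270}{-60} + 1684 \left(- \frac{1}{23575}\right) = 2270 \left(- \frac{1}{60}\right) - \frac{1684}{23575} = - \frac{227}{6} - \frac{1684}{23575} = - \frac{5361629}{141450}$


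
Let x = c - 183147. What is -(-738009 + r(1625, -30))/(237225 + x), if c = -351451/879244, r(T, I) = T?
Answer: 647461213696/47547405581 ≈ 13.617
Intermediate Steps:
c = -351451/879244 (c = -351451*1/879244 = -351451/879244 ≈ -0.39972)
x = -161031252319/879244 (x = -351451/879244 - 183147 = -161031252319/879244 ≈ -1.8315e+5)
-(-738009 + r(1625, -30))/(237225 + x) = -(-738009 + 1625)/(237225 - 161031252319/879244) = -(-736384)/47547405581/879244 = -(-736384)*879244/47547405581 = -1*(-647461213696/47547405581) = 647461213696/47547405581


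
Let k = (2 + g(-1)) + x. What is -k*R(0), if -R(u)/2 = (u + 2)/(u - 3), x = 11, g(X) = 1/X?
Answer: -16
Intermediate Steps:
R(u) = -2*(2 + u)/(-3 + u) (R(u) = -2*(u + 2)/(u - 3) = -2*(2 + u)/(-3 + u))
k = 12 (k = (2 + 1/(-1)) + 11 = (2 - 1) + 11 = 1 + 11 = 12)
-k*R(0) = -12*2*(-2 - 1*0)/(-3 + 0) = -12*2*(-2 + 0)/(-3) = -12*2*(-⅓)*(-2) = -12*4/3 = -1*16 = -16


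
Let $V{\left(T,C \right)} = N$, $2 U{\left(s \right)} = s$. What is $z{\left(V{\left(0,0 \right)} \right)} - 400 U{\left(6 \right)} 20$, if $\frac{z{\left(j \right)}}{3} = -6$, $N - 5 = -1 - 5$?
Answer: $-24018$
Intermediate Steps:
$U{\left(s \right)} = \frac{s}{2}$
$N = -1$ ($N = 5 - 6 = -1$)
$V{\left(T,C \right)} = -1$
$z{\left(j \right)} = -18$ ($z{\left(j \right)} = 3 \left(-6\right) = -18$)
$z{\left(V{\left(0,0 \right)} \right)} - 400 U{\left(6 \right)} 20 = -18 - 400 \cdot \frac{1}{2} \cdot 6 \cdot 20 = -18 - 400 \cdot 3 \cdot 20 = -18 - 24000 = -24018$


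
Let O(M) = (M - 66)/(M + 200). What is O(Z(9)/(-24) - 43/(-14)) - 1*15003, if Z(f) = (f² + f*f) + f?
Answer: -164631842/10973 ≈ -15003.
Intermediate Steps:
Z(f) = f + 2*f² (Z(f) = (f² + f²) + f = 2*f² + f = f + 2*f²)
O(M) = (-66 + M)/(200 + M)
O(Z(9)/(-24) - 43/(-14)) - 1*15003 = (-66 + ((9*(1 + 2*9))/(-24) - 43/(-14)))/(200 + ((9*(1 + 2*9))/(-24) - 43/(-14))) - 1*15003 = (-66 + ((9*(1 + 18))*(-1/24) - 43*(-1/14)))/(200 + ((9*(1 + 18))*(-1/24) - 43*(-1/14))) - 15003 = (-66 + ((9*19)*(-1/24) + 43/14))/(200 + ((9*19)*(-1/24) + 43/14)) - 15003 = (-66 + (171*(-1/24) + 43/14))/(200 + (171*(-1/24) + 43/14)) - 15003 = (-66 + (-57/8 + 43/14))/(200 + (-57/8 + 43/14)) - 15003 = (-66 - 227/56)/(200 - 227/56) - 15003 = -3923/56/(10973/56) - 15003 = (56/10973)*(-3923/56) - 15003 = -3923/10973 - 15003 = -164631842/10973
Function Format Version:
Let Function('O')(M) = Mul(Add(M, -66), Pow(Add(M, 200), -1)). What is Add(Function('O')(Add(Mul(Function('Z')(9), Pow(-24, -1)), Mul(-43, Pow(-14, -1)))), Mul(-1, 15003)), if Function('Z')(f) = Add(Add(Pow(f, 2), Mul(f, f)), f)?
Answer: Rational(-164631842, 10973) ≈ -15003.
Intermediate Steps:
Function('Z')(f) = Add(f, Mul(2, Pow(f, 2))) (Function('Z')(f) = Add(Add(Pow(f, 2), Pow(f, 2)), f) = Add(Mul(2, Pow(f, 2)), f) = Add(f, Mul(2, Pow(f, 2))))
Function('O')(M) = Mul(Pow(Add(200, M), -1), Add(-66, M)) (Function('O')(M) = Mul(Add(-66, M), Pow(Add(200, M), -1)) = Mul(Pow(Add(200, M), -1), Add(-66, M)))
Add(Function('O')(Add(Mul(Function('Z')(9), Pow(-24, -1)), Mul(-43, Pow(-14, -1)))), Mul(-1, 15003)) = Add(Mul(Pow(Add(200, Add(Mul(Mul(9, Add(1, Mul(2, 9))), Pow(-24, -1)), Mul(-43, Pow(-14, -1)))), -1), Add(-66, Add(Mul(Mul(9, Add(1, Mul(2, 9))), Pow(-24, -1)), Mul(-43, Pow(-14, -1))))), Mul(-1, 15003)) = Add(Mul(Pow(Add(200, Add(Mul(Mul(9, Add(1, 18)), Rational(-1, 24)), Mul(-43, Rational(-1, 14)))), -1), Add(-66, Add(Mul(Mul(9, Add(1, 18)), Rational(-1, 24)), Mul(-43, Rational(-1, 14))))), -15003) = Add(Mul(Pow(Add(200, Add(Mul(Mul(9, 19), Rational(-1, 24)), Rational(43, 14))), -1), Add(-66, Add(Mul(Mul(9, 19), Rational(-1, 24)), Rational(43, 14)))), -15003) = Add(Mul(Pow(Add(200, Add(Mul(171, Rational(-1, 24)), Rational(43, 14))), -1), Add(-66, Add(Mul(171, Rational(-1, 24)), Rational(43, 14)))), -15003) = Add(Mul(Pow(Add(200, Add(Rational(-57, 8), Rational(43, 14))), -1), Add(-66, Add(Rational(-57, 8), Rational(43, 14)))), -15003) = Add(Mul(Pow(Add(200, Rational(-227, 56)), -1), Add(-66, Rational(-227, 56))), -15003) = Add(Mul(Pow(Rational(10973, 56), -1), Rational(-3923, 56)), -15003) = Add(Mul(Rational(56, 10973), Rational(-3923, 56)), -15003) = Add(Rational(-3923, 10973), -15003) = Rational(-164631842, 10973)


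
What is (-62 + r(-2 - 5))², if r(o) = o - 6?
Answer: 5625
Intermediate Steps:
r(o) = -6 + o
(-62 + r(-2 - 5))² = (-62 + (-6 + (-2 - 5)))² = (-62 + (-6 - 7))² = (-62 - 13)² = (-75)² = 5625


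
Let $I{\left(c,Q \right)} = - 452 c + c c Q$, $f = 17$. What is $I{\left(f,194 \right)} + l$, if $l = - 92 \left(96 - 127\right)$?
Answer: $51234$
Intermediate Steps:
$l = 2852$ ($l = \left(-92\right) \left(-31\right) = 2852$)
$I{\left(c,Q \right)} = - 452 c + Q c^{2}$ ($I{\left(c,Q \right)} = - 452 c + c^{2} Q = - 452 c + Q c^{2}$)
$I{\left(f,194 \right)} + l = 17 \left(-452 + 194 \cdot 17\right) + 2852 = 17 \left(-452 + 3298\right) + 2852 = 17 \cdot 2846 + 2852 = 48382 + 2852 = 51234$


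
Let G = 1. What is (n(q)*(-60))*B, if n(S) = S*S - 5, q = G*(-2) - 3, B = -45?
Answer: 54000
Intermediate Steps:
q = -5 (q = 1*(-2) - 3 = -2 - 3 = -5)
n(S) = -5 + S² (n(S) = S² - 5 = -5 + S²)
(n(q)*(-60))*B = ((-5 + (-5)²)*(-60))*(-45) = ((-5 + 25)*(-60))*(-45) = (20*(-60))*(-45) = -1200*(-45) = 54000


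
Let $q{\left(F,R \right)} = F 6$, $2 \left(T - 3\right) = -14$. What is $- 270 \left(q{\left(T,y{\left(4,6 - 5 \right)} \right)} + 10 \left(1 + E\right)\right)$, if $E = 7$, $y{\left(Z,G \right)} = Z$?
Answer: $-15120$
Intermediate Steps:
$T = -4$ ($T = 3 + \frac{1}{2} \left(-14\right) = 3 - 7 = -4$)
$q{\left(F,R \right)} = 6 F$
$- 270 \left(q{\left(T,y{\left(4,6 - 5 \right)} \right)} + 10 \left(1 + E\right)\right) = - 270 \left(6 \left(-4\right) + 10 \left(1 + 7\right)\right) = - 270 \left(-24 + 10 \cdot 8\right) = - 270 \left(-24 + 80\right) = \left(-270\right) 56 = -15120$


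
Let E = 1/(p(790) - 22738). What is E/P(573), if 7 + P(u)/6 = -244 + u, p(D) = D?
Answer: -1/42403536 ≈ -2.3583e-8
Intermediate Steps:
P(u) = -1506 + 6*u (P(u) = -42 + 6*(-244 + u) = -42 + (-1464 + 6*u) = -1506 + 6*u)
E = -1/21948 (E = 1/(790 - 22738) = 1/(-21948) = -1/21948 ≈ -4.5562e-5)
E/P(573) = -1/(21948*(-1506 + 6*573)) = -1/(21948*(-1506 + 3438)) = -1/21948/1932 = -1/21948*1/1932 = -1/42403536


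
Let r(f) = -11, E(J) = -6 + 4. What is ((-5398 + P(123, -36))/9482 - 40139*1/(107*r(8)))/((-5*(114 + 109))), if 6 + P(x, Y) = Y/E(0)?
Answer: -17011758/565625005 ≈ -0.030076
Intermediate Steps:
E(J) = -2
P(x, Y) = -6 - Y/2 (P(x, Y) = -6 + Y/(-2) = -6 + Y*(-½) = -6 - Y/2)
((-5398 + P(123, -36))/9482 - 40139*1/(107*r(8)))/((-5*(114 + 109))) = ((-5398 + (-6 - ½*(-36)))/9482 - 40139/((-11*107)))/((-5*(114 + 109))) = ((-5398 + (-6 + 18))*(1/9482) - 40139/(-1177))/((-5*223)) = ((-5398 + 12)*(1/9482) - 40139*(-1/1177))/(-1115) = (-5386*1/9482 + 3649/107)*(-1/1115) = (-2693/4741 + 3649/107)*(-1/1115) = (17011758/507287)*(-1/1115) = -17011758/565625005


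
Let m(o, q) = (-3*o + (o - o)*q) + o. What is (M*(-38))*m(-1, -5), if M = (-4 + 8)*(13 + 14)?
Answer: -8208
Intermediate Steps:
M = 108 (M = 4*27 = 108)
m(o, q) = -2*o (m(o, q) = (-3*o + 0*q) + o = (-3*o + 0) + o = -3*o + o = -2*o)
(M*(-38))*m(-1, -5) = (108*(-38))*(-2*(-1)) = -4104*2 = -8208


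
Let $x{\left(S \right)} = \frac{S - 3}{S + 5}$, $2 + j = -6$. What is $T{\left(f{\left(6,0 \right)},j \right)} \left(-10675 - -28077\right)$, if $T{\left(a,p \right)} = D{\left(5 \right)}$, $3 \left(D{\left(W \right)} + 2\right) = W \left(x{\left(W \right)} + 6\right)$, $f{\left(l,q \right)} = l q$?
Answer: $\frac{435050}{3} \approx 1.4502 \cdot 10^{5}$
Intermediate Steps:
$j = -8$ ($j = -2 - 6 = -8$)
$x{\left(S \right)} = \frac{-3 + S}{5 + S}$
$D{\left(W \right)} = -2 + \frac{W \left(6 + \frac{-3 + W}{5 + W}\right)}{3}$ ($D{\left(W \right)} = -2 + \frac{W \left(\frac{-3 + W}{5 + W} + 6\right)}{3} = -2 + \frac{W \left(6 + \frac{-3 + W}{5 + W}\right)}{3}$)
$T{\left(a,p \right)} = \frac{25}{3}$ ($T{\left(a,p \right)} = \frac{-30 + 7 \cdot 5^{2} + 21 \cdot 5}{3 \left(5 + 5\right)} = \frac{-30 + 7 \cdot 25 + 105}{3 \cdot 10} = \frac{1}{3} \cdot \frac{1}{10} \left(-30 + 175 + 105\right) = \frac{1}{3} \cdot \frac{1}{10} \cdot 250 = \frac{25}{3}$)
$T{\left(f{\left(6,0 \right)},j \right)} \left(-10675 - -28077\right) = \frac{25 \left(-10675 - -28077\right)}{3} = \frac{25 \left(-10675 + 28077\right)}{3} = \frac{25}{3} \cdot 17402 = \frac{435050}{3}$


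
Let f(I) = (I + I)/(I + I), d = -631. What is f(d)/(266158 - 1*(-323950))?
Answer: 1/590108 ≈ 1.6946e-6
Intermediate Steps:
f(I) = 1 (f(I) = (2*I)/((2*I)) = (2*I)*(1/(2*I)) = 1)
f(d)/(266158 - 1*(-323950)) = 1/(266158 - 1*(-323950)) = 1/(266158 + 323950) = 1/590108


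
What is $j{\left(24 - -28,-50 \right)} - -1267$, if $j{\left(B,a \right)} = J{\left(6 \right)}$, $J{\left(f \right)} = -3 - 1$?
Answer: $1263$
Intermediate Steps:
$J{\left(f \right)} = -4$ ($J{\left(f \right)} = -3 - 1 = -4$)
$j{\left(B,a \right)} = -4$
$j{\left(24 - -28,-50 \right)} - -1267 = -4 - -1267 = -4 + 1267 = 1263$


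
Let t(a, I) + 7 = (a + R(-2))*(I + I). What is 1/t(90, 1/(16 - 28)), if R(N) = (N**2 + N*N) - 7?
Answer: -6/133 ≈ -0.045113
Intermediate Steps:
R(N) = -7 + 2*N**2 (R(N) = (N**2 + N**2) - 7 = 2*N**2 - 7 = -7 + 2*N**2)
t(a, I) = -7 + 2*I*(1 + a) (t(a, I) = -7 + (a + (-7 + 2*(-2)**2))*(I + I) = -7 + (a + (-7 + 2*4))*(2*I) = -7 + (a + (-7 + 8))*(2*I) = -7 + (a + 1)*(2*I) = -7 + (1 + a)*(2*I) = -7 + 2*I*(1 + a))
1/t(90, 1/(16 - 28)) = 1/(-7 + 2/(16 - 28) + 2*90/(16 - 28)) = 1/(-7 + 2/(-12) + 2*90/(-12)) = 1/(-7 + 2*(-1/12) + 2*(-1/12)*90) = 1/(-7 - 1/6 - 15) = 1/(-133/6) = -6/133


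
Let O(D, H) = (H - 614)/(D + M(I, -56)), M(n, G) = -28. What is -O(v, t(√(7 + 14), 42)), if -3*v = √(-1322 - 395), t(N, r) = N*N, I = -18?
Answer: -149436/8773 + 1779*I*√1717/8773 ≈ -17.034 + 8.4026*I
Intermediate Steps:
t(N, r) = N²
v = -I*√1717/3 (v = -√(-1322 - 395)/3 = -I*√1717/3 ≈ -13.812*I)
O(D, H) = (-614 + H)/(-28 + D) (O(D, H) = (H - 614)/(D - 28) = (-614 + H)/(-28 + D))
-O(v, t(√(7 + 14), 42)) = -(-614 + (√(7 + 14))²)/(-28 - I*√1717/3) = -(-614 + (√21)²)/(-28 - I*√1717/3) = -(-614 + 21)/(-28 - I*√1717/3) = -(-593)/(-28 - I*√1717/3) = 593/(-28 - I*√1717/3)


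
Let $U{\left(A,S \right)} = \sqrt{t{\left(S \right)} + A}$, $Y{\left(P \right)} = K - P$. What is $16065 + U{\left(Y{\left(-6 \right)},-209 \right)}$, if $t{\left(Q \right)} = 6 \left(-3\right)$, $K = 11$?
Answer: $16065 + i \approx 16065.0 + 1.0 i$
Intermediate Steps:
$t{\left(Q \right)} = -18$
$Y{\left(P \right)} = 11 - P$
$U{\left(A,S \right)} = \sqrt{-18 + A}$
$16065 + U{\left(Y{\left(-6 \right)},-209 \right)} = 16065 + \sqrt{-18 + \left(11 - -6\right)} = 16065 + \sqrt{-18 + \left(11 + 6\right)} = 16065 + \sqrt{-18 + 17} = 16065 + \sqrt{-1} = 16065 + i$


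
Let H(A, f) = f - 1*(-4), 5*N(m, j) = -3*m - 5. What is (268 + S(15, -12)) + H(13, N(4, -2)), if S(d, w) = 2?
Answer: 1353/5 ≈ 270.60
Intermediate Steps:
N(m, j) = -1 - 3*m/5 (N(m, j) = (-3*m - 5)/5 = (-5 - 3*m)/5 = -1 - 3*m/5)
H(A, f) = 4 + f (H(A, f) = f + 4 = 4 + f)
(268 + S(15, -12)) + H(13, N(4, -2)) = (268 + 2) + (4 + (-1 - 3/5*4)) = 270 + (4 + (-1 - 12/5)) = 270 + (4 - 17/5) = 270 + 3/5 = 1353/5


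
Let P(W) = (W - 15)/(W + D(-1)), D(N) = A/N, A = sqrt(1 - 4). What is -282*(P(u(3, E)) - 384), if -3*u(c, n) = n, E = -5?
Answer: 1421844/13 + 8460*I*sqrt(3)/13 ≈ 1.0937e+5 + 1127.2*I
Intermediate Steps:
u(c, n) = -n/3
A = I*sqrt(3) (A = sqrt(-3) = I*sqrt(3) ≈ 1.732*I)
D(N) = I*sqrt(3)/N (D(N) = (I*sqrt(3))/N = I*sqrt(3)/N)
P(W) = (-15 + W)/(W - I*sqrt(3)) (P(W) = (W - 15)/(W + I*sqrt(3)/(-1)) = (-15 + W)/(W + I*sqrt(3)*(-1)) = (-15 + W)/(W - I*sqrt(3)))
-282*(P(u(3, E)) - 384) = -282*((-15 - 1/3*(-5))/(-1/3*(-5) - I*sqrt(3)) - 384) = -282*((-15 + 5/3)/(5/3 - I*sqrt(3)) - 384) = -282*(-40/3/(5/3 - I*sqrt(3)) - 384) = -282*(-40/(3*(5/3 - I*sqrt(3))) - 384) = -282*(-384 - 40/(3*(5/3 - I*sqrt(3)))) = 108288 + 3760/(5/3 - I*sqrt(3))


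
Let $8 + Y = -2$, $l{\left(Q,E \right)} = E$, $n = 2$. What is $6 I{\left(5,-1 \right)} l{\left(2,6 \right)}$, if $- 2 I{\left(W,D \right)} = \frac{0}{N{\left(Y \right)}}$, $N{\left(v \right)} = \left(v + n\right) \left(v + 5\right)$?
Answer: $0$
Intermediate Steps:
$Y = -10$ ($Y = -8 - 2 = -10$)
$N{\left(v \right)} = \left(2 + v\right) \left(5 + v\right)$ ($N{\left(v \right)} = \left(v + 2\right) \left(v + 5\right) = \left(2 + v\right) \left(5 + v\right)$)
$I{\left(W,D \right)} = 0$ ($I{\left(W,D \right)} = - \frac{0 \frac{1}{10 + \left(-10\right)^{2} + 7 \left(-10\right)}}{2} = - \frac{0 \frac{1}{10 + 100 - 70}}{2} = - \frac{0 \cdot \frac{1}{40}}{2} = \left(- \frac{1}{2}\right) 0 = 0$)
$6 I{\left(5,-1 \right)} l{\left(2,6 \right)} = 6 \cdot 0 \cdot 6 = 0 \cdot 6 = 0$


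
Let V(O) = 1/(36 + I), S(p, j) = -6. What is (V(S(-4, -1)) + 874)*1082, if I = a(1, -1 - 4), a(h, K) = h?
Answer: 34990798/37 ≈ 9.4570e+5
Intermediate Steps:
I = 1
V(O) = 1/37 (V(O) = 1/(36 + 1) = 1/37)
(V(S(-4, -1)) + 874)*1082 = (1/37 + 874)*1082 = (32339/37)*1082 = 34990798/37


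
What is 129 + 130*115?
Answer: 15079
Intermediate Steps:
129 + 130*115 = 129 + 14950 = 15079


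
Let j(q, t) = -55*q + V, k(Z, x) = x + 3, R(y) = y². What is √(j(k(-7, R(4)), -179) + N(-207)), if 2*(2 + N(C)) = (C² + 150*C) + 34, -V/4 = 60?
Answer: √18518/2 ≈ 68.040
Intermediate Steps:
V = -240 (V = -4*60 = -240)
N(C) = 15 + C²/2 + 75*C (N(C) = -2 + ((C² + 150*C) + 34)/2 = -2 + (34 + C² + 150*C)/2 = -2 + (17 + C²/2 + 75*C) = 15 + C²/2 + 75*C)
k(Z, x) = 3 + x
j(q, t) = -240 - 55*q (j(q, t) = -55*q - 240 = -240 - 55*q)
√(j(k(-7, R(4)), -179) + N(-207)) = √((-240 - 55*(3 + 4²)) + (15 + (½)*(-207)² + 75*(-207))) = √((-240 - 55*(3 + 16)) + (15 + (½)*42849 - 15525)) = √((-240 - 55*19) + (15 + 42849/2 - 15525)) = √((-240 - 1045) + 11829/2) = √(-1285 + 11829/2) = √(9259/2) = √18518/2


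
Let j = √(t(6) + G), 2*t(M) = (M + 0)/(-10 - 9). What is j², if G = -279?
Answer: -5304/19 ≈ -279.16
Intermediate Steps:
t(M) = -M/38 (t(M) = ((M + 0)/(-10 - 9))/2 = (M/(-19))/2 = (M*(-1/19))/2 = (-M/19)/2 = -M/38)
j = 2*I*√25194/19 (j = √(-1/38*6 - 279) = √(-3/19 - 279) = √(-5304/19) = 2*I*√25194/19 ≈ 16.708*I)
j² = (2*I*√25194/19)² = -5304/19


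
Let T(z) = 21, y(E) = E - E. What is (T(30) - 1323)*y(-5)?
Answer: 0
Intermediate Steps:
y(E) = 0
(T(30) - 1323)*y(-5) = (21 - 1323)*0 = -1302*0 = 0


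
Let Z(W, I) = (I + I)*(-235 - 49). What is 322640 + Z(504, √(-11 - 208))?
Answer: 322640 - 568*I*√219 ≈ 3.2264e+5 - 8405.6*I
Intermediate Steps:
Z(W, I) = -568*I (Z(W, I) = (2*I)*(-284) = -568*I)
322640 + Z(504, √(-11 - 208)) = 322640 - 568*√(-11 - 208) = 322640 - 568*I*√219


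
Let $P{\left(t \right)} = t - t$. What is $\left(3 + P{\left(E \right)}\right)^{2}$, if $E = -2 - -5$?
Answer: $9$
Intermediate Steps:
$E = 3$ ($E = -2 + 5 = 3$)
$P{\left(t \right)} = 0$
$\left(3 + P{\left(E \right)}\right)^{2} = \left(3 + 0\right)^{2} = 3^{2} = 9$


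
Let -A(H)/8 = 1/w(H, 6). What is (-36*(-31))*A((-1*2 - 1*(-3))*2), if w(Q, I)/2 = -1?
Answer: 4464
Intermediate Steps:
w(Q, I) = -2 (w(Q, I) = 2*(-1) = -2)
A(H) = 4 (A(H) = -8/(-2) = -8*(-½) = 4)
(-36*(-31))*A((-1*2 - 1*(-3))*2) = -36*(-31)*4 = 1116*4 = 4464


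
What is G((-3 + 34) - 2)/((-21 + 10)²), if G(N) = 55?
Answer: 5/11 ≈ 0.45455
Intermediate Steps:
G((-3 + 34) - 2)/((-21 + 10)²) = 55/((-21 + 10)²) = 55/((-11)²) = 55/121 = 55*(1/121) = 5/11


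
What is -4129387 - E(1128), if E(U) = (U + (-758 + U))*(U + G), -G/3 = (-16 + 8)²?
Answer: -5531515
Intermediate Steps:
G = -192 (G = -3*(-16 + 8)² = -3*(-8)² = -3*64 = -192)
E(U) = (-758 + 2*U)*(-192 + U) (E(U) = (U + (-758 + U))*(U - 192) = (-758 + 2*U)*(-192 + U))
-4129387 - E(1128) = -4129387 - (145536 - 1142*1128 + 2*1128²) = -4129387 - (145536 - 1288176 + 2*1272384) = -4129387 - (145536 - 1288176 + 2544768) = -4129387 - 1*1402128 = -4129387 - 1402128 = -5531515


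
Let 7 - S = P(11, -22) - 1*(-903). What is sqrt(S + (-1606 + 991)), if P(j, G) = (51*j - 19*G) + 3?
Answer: 3*I*sqrt(277) ≈ 49.93*I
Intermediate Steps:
P(j, G) = 3 - 19*G + 51*j (P(j, G) = (-19*G + 51*j) + 3 = 3 - 19*G + 51*j)
S = -1878 (S = 7 - ((3 - 19*(-22) + 51*11) - 1*(-903)) = 7 - ((3 + 418 + 561) + 903) = 7 - (982 + 903) = 7 - 1*1885 = 7 - 1885 = -1878)
sqrt(S + (-1606 + 991)) = sqrt(-1878 + (-1606 + 991)) = sqrt(-1878 - 615) = sqrt(-2493) = 3*I*sqrt(277)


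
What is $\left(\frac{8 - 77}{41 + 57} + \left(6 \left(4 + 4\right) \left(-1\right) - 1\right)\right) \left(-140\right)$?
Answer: $\frac{48710}{7} \approx 6958.6$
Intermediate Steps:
$\left(\frac{8 - 77}{41 + 57} + \left(6 \left(4 + 4\right) \left(-1\right) - 1\right)\right) \left(-140\right) = \left(- \frac{69}{98} + \left(6 \cdot 8 \left(-1\right) - 1\right)\right) \left(-140\right) = \left(\left(-69\right) \frac{1}{98} + \left(48 \left(-1\right) - 1\right)\right) \left(-140\right) = \left(- \frac{69}{98} - 49\right) \left(-140\right) = \left(- \frac{4871}{98}\right) \left(-140\right) = \frac{48710}{7}$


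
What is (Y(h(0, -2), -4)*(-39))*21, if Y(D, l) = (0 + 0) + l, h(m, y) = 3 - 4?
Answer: 3276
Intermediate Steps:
h(m, y) = -1
Y(D, l) = l (Y(D, l) = 0 + l = l)
(Y(h(0, -2), -4)*(-39))*21 = -4*(-39)*21 = 156*21 = 3276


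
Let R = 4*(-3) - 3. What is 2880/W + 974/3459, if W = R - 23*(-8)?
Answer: 10126526/584571 ≈ 17.323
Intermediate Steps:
R = -15 (R = -12 - 3 = -15)
W = 169 (W = -15 - 23*(-8) = -15 + 184 = 169)
2880/W + 974/3459 = 2880/169 + 974/3459 = 10126526/584571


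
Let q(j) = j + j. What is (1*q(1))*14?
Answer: 28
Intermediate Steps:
q(j) = 2*j
(1*q(1))*14 = (1*(2*1))*14 = (1*2)*14 = 2*14 = 28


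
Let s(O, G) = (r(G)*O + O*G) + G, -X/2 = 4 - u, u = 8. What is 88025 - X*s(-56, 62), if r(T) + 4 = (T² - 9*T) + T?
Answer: 1613417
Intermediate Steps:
X = 8 (X = -2*(4 - 1*8) = -2*(4 - 8) = -2*(-4) = 8)
r(T) = -4 + T² - 8*T (r(T) = -4 + ((T² - 9*T) + T) = -4 + (T² - 8*T) = -4 + T² - 8*T)
s(O, G) = G + G*O + O*(-4 + G² - 8*G) (s(O, G) = ((-4 + G² - 8*G)*O + O*G) + G = (O*(-4 + G² - 8*G) + G*O) + G = (G*O + O*(-4 + G² - 8*G)) + G = G + G*O + O*(-4 + G² - 8*G))
88025 - X*s(-56, 62) = 88025 - 8*(62 + 62*(-56) - 1*(-56)*(4 - 1*62² + 8*62)) = 88025 - 8*(62 - 3472 - 1*(-56)*(4 - 1*3844 + 496)) = 88025 - 8*(62 - 3472 - 1*(-56)*(4 - 3844 + 496)) = 88025 - 8*(62 - 3472 - 1*(-56)*(-3344)) = 88025 - 8*(62 - 3472 - 187264) = 88025 - 8*(-190674) = 88025 - 1*(-1525392) = 88025 + 1525392 = 1613417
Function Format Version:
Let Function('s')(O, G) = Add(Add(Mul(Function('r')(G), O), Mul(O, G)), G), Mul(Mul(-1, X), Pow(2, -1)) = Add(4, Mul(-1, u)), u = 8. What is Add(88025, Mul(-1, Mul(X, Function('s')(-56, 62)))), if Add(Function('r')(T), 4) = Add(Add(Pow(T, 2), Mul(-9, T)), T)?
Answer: 1613417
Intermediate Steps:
X = 8 (X = Mul(-2, Add(4, Mul(-1, 8))) = Mul(-2, Add(4, -8)) = Mul(-2, -4) = 8)
Function('r')(T) = Add(-4, Pow(T, 2), Mul(-8, T)) (Function('r')(T) = Add(-4, Add(Add(Pow(T, 2), Mul(-9, T)), T)) = Add(-4, Add(Pow(T, 2), Mul(-8, T))) = Add(-4, Pow(T, 2), Mul(-8, T)))
Function('s')(O, G) = Add(G, Mul(G, O), Mul(O, Add(-4, Pow(G, 2), Mul(-8, G)))) (Function('s')(O, G) = Add(Add(Mul(Add(-4, Pow(G, 2), Mul(-8, G)), O), Mul(O, G)), G) = Add(Add(Mul(O, Add(-4, Pow(G, 2), Mul(-8, G))), Mul(G, O)), G) = Add(Add(Mul(G, O), Mul(O, Add(-4, Pow(G, 2), Mul(-8, G)))), G) = Add(G, Mul(G, O), Mul(O, Add(-4, Pow(G, 2), Mul(-8, G)))))
Add(88025, Mul(-1, Mul(X, Function('s')(-56, 62)))) = Add(88025, Mul(-1, Mul(8, Add(62, Mul(62, -56), Mul(-1, -56, Add(4, Mul(-1, Pow(62, 2)), Mul(8, 62))))))) = Add(88025, Mul(-1, Mul(8, Add(62, -3472, Mul(-1, -56, Add(4, Mul(-1, 3844), 496)))))) = Add(88025, Mul(-1, Mul(8, Add(62, -3472, Mul(-1, -56, Add(4, -3844, 496)))))) = Add(88025, Mul(-1, Mul(8, Add(62, -3472, Mul(-1, -56, -3344))))) = Add(88025, Mul(-1, Mul(8, Add(62, -3472, -187264)))) = Add(88025, Mul(-1, Mul(8, -190674))) = Add(88025, Mul(-1, -1525392)) = Add(88025, 1525392) = 1613417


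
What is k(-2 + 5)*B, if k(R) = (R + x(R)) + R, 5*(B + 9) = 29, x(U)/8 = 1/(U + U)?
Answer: -352/15 ≈ -23.467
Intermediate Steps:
x(U) = 4/U (x(U) = 8/(U + U) = 8/((2*U)) = 8*(1/(2*U)) = 4/U)
B = -16/5 (B = -9 + (⅕)*29 = -9 + 29/5 = -16/5 ≈ -3.2000)
k(R) = 2*R + 4/R (k(R) = (R + 4/R) + R = 2*R + 4/R)
k(-2 + 5)*B = (2*(-2 + 5) + 4/(-2 + 5))*(-16/5) = (2*3 + 4/3)*(-16/5) = (6 + 4*(⅓))*(-16/5) = (6 + 4/3)*(-16/5) = (22/3)*(-16/5) = -352/15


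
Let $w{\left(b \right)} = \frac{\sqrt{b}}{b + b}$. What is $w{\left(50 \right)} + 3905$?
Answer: $3905 + \frac{\sqrt{2}}{20} \approx 3905.1$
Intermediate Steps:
$w{\left(b \right)} = \frac{1}{2 \sqrt{b}}$ ($w{\left(b \right)} = \frac{\sqrt{b}}{2 b} = \frac{1}{2 b} \sqrt{b} = \frac{1}{2 \sqrt{b}}$)
$w{\left(50 \right)} + 3905 = \frac{1}{2 \cdot 5 \sqrt{2}} + 3905 = \frac{\frac{1}{10} \sqrt{2}}{2} + 3905 = \frac{\sqrt{2}}{20} + 3905 = 3905 + \frac{\sqrt{2}}{20}$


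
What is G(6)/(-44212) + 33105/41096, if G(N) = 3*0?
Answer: 33105/41096 ≈ 0.80555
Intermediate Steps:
G(N) = 0
G(6)/(-44212) + 33105/41096 = 0/(-44212) + 33105/41096 = 0*(-1/44212) + 33105*(1/41096) = 0 + 33105/41096 = 33105/41096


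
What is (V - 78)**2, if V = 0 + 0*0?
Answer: 6084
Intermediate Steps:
V = 0 (V = 0 + 0 = 0)
(V - 78)**2 = (0 - 78)**2 = (-78)**2 = 6084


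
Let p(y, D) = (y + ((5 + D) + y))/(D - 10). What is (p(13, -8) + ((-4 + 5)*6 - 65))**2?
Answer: 1177225/324 ≈ 3633.4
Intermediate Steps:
p(y, D) = (5 + D + 2*y)/(-10 + D) (p(y, D) = (y + (5 + D + y))/(-10 + D) = (5 + D + 2*y)/(-10 + D))
(p(13, -8) + ((-4 + 5)*6 - 65))**2 = ((5 - 8 + 2*13)/(-10 - 8) + ((-4 + 5)*6 - 65))**2 = ((5 - 8 + 26)/(-18) + (1*6 - 65))**2 = (-1/18*23 + (6 - 65))**2 = (-23/18 - 59)**2 = (-1085/18)**2 = 1177225/324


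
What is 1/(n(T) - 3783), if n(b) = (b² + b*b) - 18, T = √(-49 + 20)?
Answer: -1/3859 ≈ -0.00025913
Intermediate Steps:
T = I*√29 (T = √(-29) = I*√29 ≈ 5.3852*I)
n(b) = -18 + 2*b² (n(b) = (b² + b²) - 18 = 2*b² - 18 = -18 + 2*b²)
1/(n(T) - 3783) = 1/((-18 + 2*(I*√29)²) - 3783) = 1/((-18 + 2*(-29)) - 3783) = 1/((-18 - 58) - 3783) = 1/(-76 - 3783) = 1/(-3859) = -1/3859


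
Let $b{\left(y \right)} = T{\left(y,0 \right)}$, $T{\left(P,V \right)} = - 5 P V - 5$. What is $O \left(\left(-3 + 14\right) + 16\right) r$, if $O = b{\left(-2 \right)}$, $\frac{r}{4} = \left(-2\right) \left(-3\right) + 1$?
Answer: $-3780$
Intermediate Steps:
$T{\left(P,V \right)} = -5 - 5 P V$ ($T{\left(P,V \right)} = - 5 P V - 5 = -5 - 5 P V$)
$r = 28$ ($r = 4 \left(\left(-2\right) \left(-3\right) + 1\right) = 4 \left(6 + 1\right) = 4 \cdot 7 = 28$)
$b{\left(y \right)} = -5$ ($b{\left(y \right)} = -5 - 5 y 0 = -5 + 0 = -5$)
$O = -5$
$O \left(\left(-3 + 14\right) + 16\right) r = - 5 \left(\left(-3 + 14\right) + 16\right) 28 = - 5 \left(11 + 16\right) 28 = \left(-5\right) 27 \cdot 28 = \left(-135\right) 28 = -3780$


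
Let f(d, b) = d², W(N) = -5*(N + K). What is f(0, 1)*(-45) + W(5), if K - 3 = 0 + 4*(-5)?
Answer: 60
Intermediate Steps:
K = -17 (K = 3 + (0 + 4*(-5)) = 3 + (0 - 20) = 3 - 20 = -17)
W(N) = 85 - 5*N (W(N) = -5*(N - 17) = -5*(-17 + N) = 85 - 5*N)
f(0, 1)*(-45) + W(5) = 0²*(-45) + (85 - 5*5) = 0*(-45) + (85 - 25) = 0 + 60 = 60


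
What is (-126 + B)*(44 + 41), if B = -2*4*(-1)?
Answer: -10030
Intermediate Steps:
B = 8 (B = -8*(-1) = 8)
(-126 + B)*(44 + 41) = (-126 + 8)*(44 + 41) = -118*85 = -10030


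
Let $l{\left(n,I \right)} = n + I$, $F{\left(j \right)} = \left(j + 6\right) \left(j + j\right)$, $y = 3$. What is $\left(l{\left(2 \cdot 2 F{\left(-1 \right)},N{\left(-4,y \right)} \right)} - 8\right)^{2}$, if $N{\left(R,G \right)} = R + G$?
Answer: $2401$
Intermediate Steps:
$F{\left(j \right)} = 2 j \left(6 + j\right)$ ($F{\left(j \right)} = \left(6 + j\right) 2 j = 2 j \left(6 + j\right)$)
$N{\left(R,G \right)} = G + R$
$l{\left(n,I \right)} = I + n$
$\left(l{\left(2 \cdot 2 F{\left(-1 \right)},N{\left(-4,y \right)} \right)} - 8\right)^{2} = \left(\left(\left(3 - 4\right) + 2 \cdot 2 \cdot 2 \left(-1\right) \left(6 - 1\right)\right) - 8\right)^{2} = \left(\left(-1 + 4 \cdot 2 \left(-1\right) 5\right) - 8\right)^{2} = \left(\left(-1 + 4 \left(-10\right)\right) - 8\right)^{2} = \left(\left(-1 - 40\right) - 8\right)^{2} = \left(-41 - 8\right)^{2} = \left(-49\right)^{2} = 2401$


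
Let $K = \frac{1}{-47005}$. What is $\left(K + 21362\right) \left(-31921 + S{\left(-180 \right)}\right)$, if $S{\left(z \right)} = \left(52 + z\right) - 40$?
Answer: $- \frac{32221232640001}{47005} \approx -6.8549 \cdot 10^{8}$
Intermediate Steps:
$S{\left(z \right)} = 12 + z$
$K = - \frac{1}{47005} \approx -2.1274 \cdot 10^{-5}$
$\left(K + 21362\right) \left(-31921 + S{\left(-180 \right)}\right) = \left(- \frac{1}{47005} + 21362\right) \left(-31921 + \left(12 - 180\right)\right) = \frac{1004120809 \left(-31921 - 168\right)}{47005} = \frac{1004120809}{47005} \left(-32089\right) = - \frac{32221232640001}{47005}$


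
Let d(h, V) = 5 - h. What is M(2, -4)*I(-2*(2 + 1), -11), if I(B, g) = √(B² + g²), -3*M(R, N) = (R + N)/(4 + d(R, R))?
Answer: 2*√157/21 ≈ 1.1933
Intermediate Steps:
M(R, N) = -(N + R)/(3*(9 - R)) (M(R, N) = -(R + N)/(3*(4 + (5 - R))) = -(N + R)/(3*(9 - R)))
M(2, -4)*I(-2*(2 + 1), -11) = ((-4 + 2)/(3*(-9 + 2)))*√((-2*(2 + 1))² + (-11)²) = ((⅓)*(-2)/(-7))*√((-2*3)² + 121) = ((⅓)*(-⅐)*(-2))*√((-6)² + 121) = 2*√(36 + 121)/21 = 2*√157/21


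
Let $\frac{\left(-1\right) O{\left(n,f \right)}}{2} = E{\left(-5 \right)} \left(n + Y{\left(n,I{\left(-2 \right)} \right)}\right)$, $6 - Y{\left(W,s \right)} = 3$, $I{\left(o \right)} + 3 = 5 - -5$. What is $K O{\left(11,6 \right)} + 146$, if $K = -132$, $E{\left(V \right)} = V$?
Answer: $-18334$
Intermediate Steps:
$I{\left(o \right)} = 7$ ($I{\left(o \right)} = -3 + \left(5 - -5\right) = -3 + \left(5 + 5\right) = -3 + 10 = 7$)
$Y{\left(W,s \right)} = 3$ ($Y{\left(W,s \right)} = 6 - 3 = 3$)
$O{\left(n,f \right)} = 30 + 10 n$ ($O{\left(n,f \right)} = - 2 \left(- 5 \left(n + 3\right)\right) = - 2 \left(- 5 \left(3 + n\right)\right) = - 2 \left(-15 - 5 n\right) = 30 + 10 n$)
$K O{\left(11,6 \right)} + 146 = - 132 \left(30 + 10 \cdot 11\right) + 146 = - 132 \left(30 + 110\right) + 146 = \left(-132\right) 140 + 146 = -18480 + 146 = -18334$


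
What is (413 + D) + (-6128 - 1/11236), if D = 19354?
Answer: 153247803/11236 ≈ 13639.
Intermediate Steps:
(413 + D) + (-6128 - 1/11236) = (413 + 19354) + (-6128 - 1/11236) = 19767 + (-6128 - 1*1/11236) = 19767 + (-6128 - 1/11236) = 19767 - 68854209/11236 = 153247803/11236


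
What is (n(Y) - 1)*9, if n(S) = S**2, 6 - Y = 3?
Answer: 72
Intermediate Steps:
Y = 3 (Y = 6 - 1*3 = 6 - 3 = 3)
(n(Y) - 1)*9 = (3**2 - 1)*9 = (9 - 1)*9 = 8*9 = 72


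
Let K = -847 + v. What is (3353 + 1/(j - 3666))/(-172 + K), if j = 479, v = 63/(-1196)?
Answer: -12780467960/3884274169 ≈ -3.2903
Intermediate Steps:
v = -63/1196 (v = 63*(-1/1196) = -63/1196 ≈ -0.052676)
K = -1013075/1196 (K = -847 - 63/1196 = -1013075/1196 ≈ -847.05)
(3353 + 1/(j - 3666))/(-172 + K) = (3353 + 1/(479 - 3666))/(-172 - 1013075/1196) = (3353 + 1/(-3187))/(-1218787/1196) = (3353 - 1/3187)*(-1196/1218787) = (10686010/3187)*(-1196/1218787) = -12780467960/3884274169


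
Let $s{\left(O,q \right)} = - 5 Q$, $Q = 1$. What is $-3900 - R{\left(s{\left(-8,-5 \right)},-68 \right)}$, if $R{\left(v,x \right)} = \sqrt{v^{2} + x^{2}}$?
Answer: $-3900 - \sqrt{4649} \approx -3968.2$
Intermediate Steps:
$s{\left(O,q \right)} = -5$ ($s{\left(O,q \right)} = \left(-5\right) 1 = -5$)
$-3900 - R{\left(s{\left(-8,-5 \right)},-68 \right)} = -3900 - \sqrt{\left(-5\right)^{2} + \left(-68\right)^{2}} = -3900 - \sqrt{25 + 4624} = -3900 - \sqrt{4649}$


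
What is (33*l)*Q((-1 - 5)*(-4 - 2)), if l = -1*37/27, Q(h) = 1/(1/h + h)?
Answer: -1628/1297 ≈ -1.2552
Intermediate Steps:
Q(h) = 1/(h + 1/h)
l = -37/27 (l = -37*1/27 = -37/27 ≈ -1.3704)
(33*l)*Q((-1 - 5)*(-4 - 2)) = (33*(-37/27))*(((-1 - 5)*(-4 - 2))/(1 + ((-1 - 5)*(-4 - 2))²)) = -407*(-6*(-6))/(9*(1 + (-6*(-6))²)) = -1628/(1 + 36²) = -1628/(1 + 1296) = -1628/1297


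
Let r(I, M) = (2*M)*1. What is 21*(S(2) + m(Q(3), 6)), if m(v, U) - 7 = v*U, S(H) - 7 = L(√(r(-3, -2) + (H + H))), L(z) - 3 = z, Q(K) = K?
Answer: 735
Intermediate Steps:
r(I, M) = 2*M
L(z) = 3 + z
S(H) = 10 + √(-4 + 2*H) (S(H) = 7 + (3 + √(2*(-2) + (H + H))) = 7 + (3 + √(-4 + 2*H)) = 10 + √(-4 + 2*H))
m(v, U) = 7 + U*v (m(v, U) = 7 + v*U = 7 + U*v)
21*(S(2) + m(Q(3), 6)) = 21*((10 + √(-4 + 2*2)) + (7 + 6*3)) = 21*((10 + √(-4 + 4)) + (7 + 18)) = 21*((10 + √0) + 25) = 21*((10 + 0) + 25) = 21*(10 + 25) = 21*35 = 735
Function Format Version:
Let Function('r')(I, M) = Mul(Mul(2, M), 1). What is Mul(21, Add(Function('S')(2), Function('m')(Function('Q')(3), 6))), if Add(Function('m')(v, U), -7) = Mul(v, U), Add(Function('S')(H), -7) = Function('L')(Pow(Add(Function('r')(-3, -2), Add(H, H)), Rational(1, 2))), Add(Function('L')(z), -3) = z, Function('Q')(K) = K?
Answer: 735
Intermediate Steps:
Function('r')(I, M) = Mul(2, M)
Function('L')(z) = Add(3, z)
Function('S')(H) = Add(10, Pow(Add(-4, Mul(2, H)), Rational(1, 2))) (Function('S')(H) = Add(7, Add(3, Pow(Add(Mul(2, -2), Add(H, H)), Rational(1, 2)))) = Add(7, Add(3, Pow(Add(-4, Mul(2, H)), Rational(1, 2)))) = Add(10, Pow(Add(-4, Mul(2, H)), Rational(1, 2))))
Function('m')(v, U) = Add(7, Mul(U, v)) (Function('m')(v, U) = Add(7, Mul(v, U)) = Add(7, Mul(U, v)))
Mul(21, Add(Function('S')(2), Function('m')(Function('Q')(3), 6))) = Mul(21, Add(Add(10, Pow(Add(-4, Mul(2, 2)), Rational(1, 2))), Add(7, Mul(6, 3)))) = Mul(21, Add(Add(10, Pow(Add(-4, 4), Rational(1, 2))), Add(7, 18))) = Mul(21, Add(Add(10, Pow(0, Rational(1, 2))), 25)) = Mul(21, Add(Add(10, 0), 25)) = Mul(21, Add(10, 25)) = Mul(21, 35) = 735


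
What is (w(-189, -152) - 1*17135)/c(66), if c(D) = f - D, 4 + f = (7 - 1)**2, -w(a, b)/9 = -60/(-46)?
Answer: 394375/782 ≈ 504.32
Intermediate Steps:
w(a, b) = -270/23 (w(a, b) = -(-540)/(-46) = -(-540)*(-1)/46 = -9*30/23 = -270/23)
f = 32 (f = -4 + (7 - 1)**2 = -4 + 6**2 = -4 + 36 = 32)
c(D) = 32 - D
(w(-189, -152) - 1*17135)/c(66) = (-270/23 - 1*17135)/(32 - 1*66) = (-270/23 - 17135)/(32 - 66) = -394375/23/(-34) = -394375/23*(-1/34) = 394375/782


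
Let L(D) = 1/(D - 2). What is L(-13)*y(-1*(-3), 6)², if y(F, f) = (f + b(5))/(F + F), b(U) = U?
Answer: -121/540 ≈ -0.22407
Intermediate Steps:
L(D) = 1/(-2 + D)
y(F, f) = (5 + f)/(2*F) (y(F, f) = (f + 5)/(F + F) = (5 + f)/((2*F)) = (5 + f)*(1/(2*F)) = (5 + f)/(2*F))
L(-13)*y(-1*(-3), 6)² = ((5 + 6)/(2*((-1*(-3)))))²/(-2 - 13) = ((½)*11/3)²/(-15) = -((½)*(⅓)*11)²/15 = -(11/6)²/15 = -1/15*121/36 = -121/540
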